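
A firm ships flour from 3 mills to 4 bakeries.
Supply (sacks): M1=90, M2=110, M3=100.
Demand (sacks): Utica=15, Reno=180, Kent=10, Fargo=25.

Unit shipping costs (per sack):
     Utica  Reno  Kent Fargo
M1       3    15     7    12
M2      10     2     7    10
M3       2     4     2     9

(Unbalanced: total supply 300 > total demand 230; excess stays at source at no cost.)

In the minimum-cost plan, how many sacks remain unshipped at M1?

An optimal plan:
  M1 to Utica: 15 sacks
  M1 to Fargo: 5 sacks
  M2 to Reno: 110 sacks
  M3 to Reno: 70 sacks
  M3 to Kent: 10 sacks
  M3 to Fargo: 20 sacks
Total cost = 805.
M1 ships 20 of its 90, leaving 70.

70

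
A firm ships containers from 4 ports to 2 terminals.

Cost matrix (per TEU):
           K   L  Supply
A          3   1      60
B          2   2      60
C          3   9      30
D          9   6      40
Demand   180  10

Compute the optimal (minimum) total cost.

An optimal shipping plan:
  A to K: 60 TEU
  B to K: 60 TEU
  C to K: 30 TEU
  D to K: 30 TEU
  D to L: 10 TEU
Total cost = 720.

720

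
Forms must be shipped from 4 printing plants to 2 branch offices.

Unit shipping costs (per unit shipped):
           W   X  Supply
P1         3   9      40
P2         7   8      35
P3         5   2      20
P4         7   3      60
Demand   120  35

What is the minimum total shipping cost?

Optimal allocation:
  P1->W: 40 × 3 = 120
  P2->W: 35 × 7 = 245
  P3->W: 20 × 5 = 100
  P4->W: 25 × 7 = 175
  P4->X: 35 × 3 = 105
Total = 120 + 245 + 100 + 175 + 105 = 745.

745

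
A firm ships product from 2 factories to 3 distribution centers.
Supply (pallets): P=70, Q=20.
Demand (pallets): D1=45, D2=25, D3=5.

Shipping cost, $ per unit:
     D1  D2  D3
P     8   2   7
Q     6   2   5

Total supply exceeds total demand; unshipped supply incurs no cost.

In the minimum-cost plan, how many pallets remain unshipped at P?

An optimal plan:
  P–D1: 25 × $8 = $200
  P–D2: 25 × $2 = $50
  P–D3: 5 × $7 = $35
  Q–D1: 20 × $6 = $120
Total cost = $405.
P ships 55 of its 70, leaving 15.

15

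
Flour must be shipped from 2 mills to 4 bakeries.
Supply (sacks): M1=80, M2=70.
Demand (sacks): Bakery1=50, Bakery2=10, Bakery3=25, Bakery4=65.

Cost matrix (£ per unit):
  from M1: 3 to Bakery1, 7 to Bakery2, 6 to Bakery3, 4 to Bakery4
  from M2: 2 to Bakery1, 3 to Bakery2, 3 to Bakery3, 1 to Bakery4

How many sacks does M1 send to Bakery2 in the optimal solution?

0

Optimal shipments:
  M1→Bakery1: 50 × £3 = £150
  M1→Bakery3: 25 × £6 = £150
  M1→Bakery4: 5 × £4 = £20
  M2→Bakery2: 10 × £3 = £30
  M2→Bakery4: 60 × £1 = £60
Total cost = £410.
The route M1→Bakery2 is not used.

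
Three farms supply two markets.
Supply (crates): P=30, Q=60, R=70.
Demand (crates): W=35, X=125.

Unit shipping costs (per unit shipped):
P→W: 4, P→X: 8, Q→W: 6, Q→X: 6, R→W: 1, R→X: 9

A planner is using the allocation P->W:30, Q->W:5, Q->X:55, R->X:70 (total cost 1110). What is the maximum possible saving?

Current plan cost = 30·4 + 5·6 + 55·6 + 70·9 = 1110.
Optimal plan:
  P–X: 30 crates
  Q–X: 60 crates
  R–W: 35 crates
  R–X: 35 crates
Optimal cost = 950.
Saving = 1110 − 950 = 160.

160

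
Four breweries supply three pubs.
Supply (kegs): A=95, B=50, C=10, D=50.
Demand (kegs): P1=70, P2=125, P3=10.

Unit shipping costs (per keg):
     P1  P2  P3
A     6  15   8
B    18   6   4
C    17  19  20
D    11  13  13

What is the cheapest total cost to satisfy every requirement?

A cheapest plan:
  A–P1: 70 kegs
  A–P2: 15 kegs
  A–P3: 10 kegs
  B–P2: 50 kegs
  C–P2: 10 kegs
  D–P2: 50 kegs
Total cost = 1865.

1865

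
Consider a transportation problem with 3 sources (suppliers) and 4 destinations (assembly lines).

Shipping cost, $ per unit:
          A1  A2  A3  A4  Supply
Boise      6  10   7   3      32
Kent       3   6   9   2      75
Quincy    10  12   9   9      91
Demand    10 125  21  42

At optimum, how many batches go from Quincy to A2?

70

Optimal shipments:
  Boise–A4: 32 × $3 = $96
  Kent–A1: 10 × $3 = $30
  Kent–A2: 55 × $6 = $330
  Kent–A4: 10 × $2 = $20
  Quincy–A2: 70 × $12 = $840
  Quincy–A3: 21 × $9 = $189
Total cost = $1505.
So Quincy→A2 carries 70 batches.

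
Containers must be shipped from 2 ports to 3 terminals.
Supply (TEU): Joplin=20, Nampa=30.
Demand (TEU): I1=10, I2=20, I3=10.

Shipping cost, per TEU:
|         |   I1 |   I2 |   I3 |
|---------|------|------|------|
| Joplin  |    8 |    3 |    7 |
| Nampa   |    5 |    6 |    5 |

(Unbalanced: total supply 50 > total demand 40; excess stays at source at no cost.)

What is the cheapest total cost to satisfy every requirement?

Optimal allocation:
  Joplin–I2: 20 TEU
  Nampa–I1: 10 TEU
  Nampa–I3: 10 TEU
Total cost = 160.
(Supply check: Joplin ships 20; Nampa ships 20.)

160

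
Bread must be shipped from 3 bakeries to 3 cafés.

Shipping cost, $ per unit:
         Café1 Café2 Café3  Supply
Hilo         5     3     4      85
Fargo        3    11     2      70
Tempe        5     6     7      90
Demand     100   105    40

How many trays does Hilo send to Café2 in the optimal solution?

Solving gives:
  Hilo->Café2: 85 trays
  Fargo->Café1: 30 trays
  Fargo->Café3: 40 trays
  Tempe->Café1: 70 trays
  Tempe->Café2: 20 trays
Total cost = $895.
So Hilo→Café2 carries 85 trays.

85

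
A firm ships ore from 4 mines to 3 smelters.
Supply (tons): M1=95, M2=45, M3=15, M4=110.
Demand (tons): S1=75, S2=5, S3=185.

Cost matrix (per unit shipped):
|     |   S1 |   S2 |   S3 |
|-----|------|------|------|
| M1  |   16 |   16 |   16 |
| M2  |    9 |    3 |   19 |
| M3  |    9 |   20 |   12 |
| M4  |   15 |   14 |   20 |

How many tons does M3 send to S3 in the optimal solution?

The minimum-cost plan:
  M1->S3: 95 × 16 = 1520
  M2->S1: 40 × 9 = 360
  M2->S2: 5 × 3 = 15
  M3->S3: 15 × 12 = 180
  M4->S1: 35 × 15 = 525
  M4->S3: 75 × 20 = 1500
Total cost = 4100.
So M3→S3 carries 15 tons.

15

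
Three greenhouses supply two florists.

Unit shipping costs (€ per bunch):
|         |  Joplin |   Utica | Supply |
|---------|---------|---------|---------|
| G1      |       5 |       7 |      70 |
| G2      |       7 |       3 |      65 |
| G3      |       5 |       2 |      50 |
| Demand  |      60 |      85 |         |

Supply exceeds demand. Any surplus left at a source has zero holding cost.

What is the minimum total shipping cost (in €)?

505

An optimal shipping plan:
  G1–Joplin: 60 × €5 = €300
  G2–Utica: 35 × €3 = €105
  G3–Utica: 50 × €2 = €100
Total = 300 + 105 + 100 = €505.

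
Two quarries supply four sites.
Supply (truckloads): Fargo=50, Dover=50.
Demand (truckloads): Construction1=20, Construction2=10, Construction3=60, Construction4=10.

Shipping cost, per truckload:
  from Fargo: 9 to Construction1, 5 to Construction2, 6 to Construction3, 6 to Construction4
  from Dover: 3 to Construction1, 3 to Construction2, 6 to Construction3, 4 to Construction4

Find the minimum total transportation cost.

490

An optimal shipping plan:
  Fargo→Construction3: 50 × 6 = 300
  Dover→Construction1: 20 × 3 = 60
  Dover→Construction2: 10 × 3 = 30
  Dover→Construction3: 10 × 6 = 60
  Dover→Construction4: 10 × 4 = 40
Total = 300 + 60 + 30 + 60 + 40 = 490.
(Supply check: Fargo ships 50; Dover ships 50.)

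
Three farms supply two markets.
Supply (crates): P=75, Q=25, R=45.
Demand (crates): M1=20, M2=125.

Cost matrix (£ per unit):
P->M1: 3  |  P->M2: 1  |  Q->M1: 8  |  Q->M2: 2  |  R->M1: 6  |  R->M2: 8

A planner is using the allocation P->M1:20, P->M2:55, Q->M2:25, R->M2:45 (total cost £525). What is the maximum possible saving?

Current plan cost = 20·3 + 55·1 + 25·2 + 45·8 = £525.
Optimal plan:
  P to M2: 75 crates
  Q to M2: 25 crates
  R to M1: 20 crates
  R to M2: 25 crates
Optimal cost = £445.
Saving = 525 − 445 = £80.

80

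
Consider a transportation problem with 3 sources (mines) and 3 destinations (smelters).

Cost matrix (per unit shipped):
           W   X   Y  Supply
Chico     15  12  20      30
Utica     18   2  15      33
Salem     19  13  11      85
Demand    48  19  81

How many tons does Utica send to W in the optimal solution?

Optimal shipments:
  Chico to W: 30 tons
  Utica to W: 14 tons
  Utica to X: 19 tons
  Salem to W: 4 tons
  Salem to Y: 81 tons
Total cost = 1707.
So Utica→W carries 14 tons.

14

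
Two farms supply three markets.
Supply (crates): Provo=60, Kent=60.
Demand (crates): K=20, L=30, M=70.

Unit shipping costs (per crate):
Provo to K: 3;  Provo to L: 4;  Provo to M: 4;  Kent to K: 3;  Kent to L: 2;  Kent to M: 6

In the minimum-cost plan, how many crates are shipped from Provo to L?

The minimum-cost plan:
  Provo to M: 60 × 4 = 240
  Kent to K: 20 × 3 = 60
  Kent to L: 30 × 2 = 60
  Kent to M: 10 × 6 = 60
Total cost = 420.
The route Provo→L is not used.

0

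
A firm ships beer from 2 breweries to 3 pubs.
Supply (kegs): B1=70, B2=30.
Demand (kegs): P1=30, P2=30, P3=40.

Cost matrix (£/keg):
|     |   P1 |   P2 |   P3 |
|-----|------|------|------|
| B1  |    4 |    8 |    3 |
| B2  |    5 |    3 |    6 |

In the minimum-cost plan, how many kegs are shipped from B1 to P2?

0

Solving gives:
  B1 to P1: 30 × £4 = £120
  B1 to P3: 40 × £3 = £120
  B2 to P2: 30 × £3 = £90
Total cost = £330.
The route B1→P2 is not used.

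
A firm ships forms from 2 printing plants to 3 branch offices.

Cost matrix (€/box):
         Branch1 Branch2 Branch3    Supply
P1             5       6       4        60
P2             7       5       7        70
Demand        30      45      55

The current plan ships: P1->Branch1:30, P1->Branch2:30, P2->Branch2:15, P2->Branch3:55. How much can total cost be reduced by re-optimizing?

Current plan cost = 30·5 + 30·6 + 15·5 + 55·7 = €790.
Optimal plan:
  P1->Branch1: 5 × €5 = €25
  P1->Branch3: 55 × €4 = €220
  P2->Branch1: 25 × €7 = €175
  P2->Branch2: 45 × €5 = €225
Optimal cost = €645.
Saving = 790 − 645 = €145.

145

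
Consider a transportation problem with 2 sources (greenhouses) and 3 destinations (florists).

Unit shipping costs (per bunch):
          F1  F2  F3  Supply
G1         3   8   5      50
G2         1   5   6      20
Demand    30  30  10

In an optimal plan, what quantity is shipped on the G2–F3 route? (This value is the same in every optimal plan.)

0

Optimal shipments:
  G1 to F1: 30 × 3 = 90
  G1 to F2: 10 × 8 = 80
  G1 to F3: 10 × 5 = 50
  G2 to F2: 20 × 5 = 100
Total cost = 320.
The route G2→F3 is not used.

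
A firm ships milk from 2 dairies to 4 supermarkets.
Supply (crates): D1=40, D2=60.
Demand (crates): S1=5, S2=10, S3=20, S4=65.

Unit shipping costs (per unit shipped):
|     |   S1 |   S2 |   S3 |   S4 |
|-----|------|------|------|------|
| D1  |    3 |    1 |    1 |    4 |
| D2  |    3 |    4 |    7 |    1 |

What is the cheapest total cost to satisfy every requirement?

A cheapest plan:
  D1 to S1: 5 × 3 = 15
  D1 to S2: 10 × 1 = 10
  D1 to S3: 20 × 1 = 20
  D1 to S4: 5 × 4 = 20
  D2 to S4: 60 × 1 = 60
Total = 15 + 10 + 20 + 20 + 60 = 125.

125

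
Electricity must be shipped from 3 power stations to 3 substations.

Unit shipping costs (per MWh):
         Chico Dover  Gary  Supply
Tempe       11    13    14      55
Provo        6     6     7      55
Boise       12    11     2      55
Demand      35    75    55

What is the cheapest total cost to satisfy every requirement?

1085

An optimal shipping plan:
  Tempe to Chico: 35 MWh
  Tempe to Dover: 20 MWh
  Provo to Dover: 55 MWh
  Boise to Gary: 55 MWh
Total cost = 1085.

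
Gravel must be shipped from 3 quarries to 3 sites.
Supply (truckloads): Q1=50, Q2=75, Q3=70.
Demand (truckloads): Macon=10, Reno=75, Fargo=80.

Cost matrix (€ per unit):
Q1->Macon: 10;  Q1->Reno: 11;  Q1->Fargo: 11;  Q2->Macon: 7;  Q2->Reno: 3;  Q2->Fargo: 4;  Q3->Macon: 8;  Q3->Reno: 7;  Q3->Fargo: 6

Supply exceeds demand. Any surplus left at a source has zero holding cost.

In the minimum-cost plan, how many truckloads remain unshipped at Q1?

Minimum-cost shipments:
  Q1→Macon: 10 truckloads
  Q1→Fargo: 10 truckloads
  Q2→Reno: 75 truckloads
  Q3→Fargo: 70 truckloads
Total cost = €855.
Q1 ships 20 of its 50, leaving 30.

30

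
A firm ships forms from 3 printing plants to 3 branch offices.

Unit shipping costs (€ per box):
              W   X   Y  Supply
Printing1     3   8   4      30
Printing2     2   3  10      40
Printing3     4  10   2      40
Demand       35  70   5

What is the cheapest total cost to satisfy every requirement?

510

A cheapest plan:
  Printing1–X: 30 × €8 = €240
  Printing2–X: 40 × €3 = €120
  Printing3–W: 35 × €4 = €140
  Printing3–Y: 5 × €2 = €10
Total = 240 + 120 + 140 + 10 = €510.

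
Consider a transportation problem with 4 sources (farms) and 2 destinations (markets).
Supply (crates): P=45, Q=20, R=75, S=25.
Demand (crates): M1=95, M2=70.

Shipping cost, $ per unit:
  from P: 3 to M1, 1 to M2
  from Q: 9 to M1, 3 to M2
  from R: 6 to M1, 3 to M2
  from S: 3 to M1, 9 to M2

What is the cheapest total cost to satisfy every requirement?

570

A cheapest plan:
  P->M1: 45 crates
  Q->M2: 20 crates
  R->M1: 25 crates
  R->M2: 50 crates
  S->M1: 25 crates
Total cost = $570.
(Supply check: P ships 45; Q ships 20; R ships 75; S ships 25.)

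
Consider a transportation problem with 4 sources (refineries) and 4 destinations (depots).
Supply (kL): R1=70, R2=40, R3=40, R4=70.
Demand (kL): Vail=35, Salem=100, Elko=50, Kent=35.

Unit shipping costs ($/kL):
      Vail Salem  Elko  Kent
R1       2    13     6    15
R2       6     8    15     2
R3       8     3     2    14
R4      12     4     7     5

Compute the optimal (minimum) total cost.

775

An optimal shipping plan:
  R1→Vail: 35 × $2 = $70
  R1→Elko: 35 × $6 = $210
  R2→Salem: 5 × $8 = $40
  R2→Kent: 35 × $2 = $70
  R3→Salem: 25 × $3 = $75
  R3→Elko: 15 × $2 = $30
  R4→Salem: 70 × $4 = $280
Total = 70 + 210 + 40 + 70 + 75 + 30 + 280 = $775.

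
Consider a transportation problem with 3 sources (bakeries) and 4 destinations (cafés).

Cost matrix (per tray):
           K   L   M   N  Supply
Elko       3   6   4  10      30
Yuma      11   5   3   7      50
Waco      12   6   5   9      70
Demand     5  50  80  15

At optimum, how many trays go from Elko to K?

5

Solving gives:
  Elko–K: 5 × 3 = 15
  Elko–M: 25 × 4 = 100
  Yuma–M: 35 × 3 = 105
  Yuma–N: 15 × 7 = 105
  Waco–L: 50 × 6 = 300
  Waco–M: 20 × 5 = 100
Total cost = 725.
So Elko→K carries 5 trays.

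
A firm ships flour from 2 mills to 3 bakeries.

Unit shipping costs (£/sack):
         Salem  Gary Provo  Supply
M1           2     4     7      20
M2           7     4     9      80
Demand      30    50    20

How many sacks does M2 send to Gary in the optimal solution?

Solving gives:
  M1->Salem: 20 sacks
  M2->Salem: 10 sacks
  M2->Gary: 50 sacks
  M2->Provo: 20 sacks
Total cost = £490.
So M2→Gary carries 50 sacks.

50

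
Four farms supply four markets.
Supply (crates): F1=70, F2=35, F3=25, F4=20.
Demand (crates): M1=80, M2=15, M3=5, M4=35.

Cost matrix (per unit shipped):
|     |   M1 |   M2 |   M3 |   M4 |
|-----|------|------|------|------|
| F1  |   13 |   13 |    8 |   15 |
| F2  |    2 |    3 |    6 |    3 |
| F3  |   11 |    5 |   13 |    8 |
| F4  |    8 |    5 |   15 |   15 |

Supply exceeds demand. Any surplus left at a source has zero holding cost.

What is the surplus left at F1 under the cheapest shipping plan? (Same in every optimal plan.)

15

An optimal plan:
  F1→M1: 50 × 13 = 650
  F1→M3: 5 × 8 = 40
  F2→M1: 25 × 2 = 50
  F2→M4: 10 × 3 = 30
  F3→M4: 25 × 8 = 200
  F4→M1: 5 × 8 = 40
  F4→M2: 15 × 5 = 75
Total cost = 1085.
F1 ships 55 of its 70, leaving 15.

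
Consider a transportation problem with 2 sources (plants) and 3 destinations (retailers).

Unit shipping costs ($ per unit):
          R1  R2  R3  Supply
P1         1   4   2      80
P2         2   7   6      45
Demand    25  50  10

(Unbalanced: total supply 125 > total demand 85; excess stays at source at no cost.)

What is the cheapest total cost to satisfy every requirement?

250

One minimum-cost allocation:
  P1–R1: 20 units
  P1–R2: 50 units
  P1–R3: 10 units
  P2–R1: 5 units
Total cost = $250.
(Supply check: P1 ships 80; P2 ships 5.)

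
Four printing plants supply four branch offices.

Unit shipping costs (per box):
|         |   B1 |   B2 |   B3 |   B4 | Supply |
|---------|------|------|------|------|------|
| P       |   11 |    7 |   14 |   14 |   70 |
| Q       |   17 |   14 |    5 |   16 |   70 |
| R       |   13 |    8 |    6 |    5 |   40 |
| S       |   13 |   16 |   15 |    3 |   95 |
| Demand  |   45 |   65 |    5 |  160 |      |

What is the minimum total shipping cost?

2100

One minimum-cost allocation:
  P to B1: 5 × 11 = 55
  P to B2: 65 × 7 = 455
  Q to B1: 40 × 17 = 680
  Q to B3: 5 × 5 = 25
  Q to B4: 25 × 16 = 400
  R to B4: 40 × 5 = 200
  S to B4: 95 × 3 = 285
Total = 55 + 455 + 680 + 25 + 400 + 200 + 285 = 2100.
(Supply check: P ships 70; Q ships 70; R ships 40; S ships 95.)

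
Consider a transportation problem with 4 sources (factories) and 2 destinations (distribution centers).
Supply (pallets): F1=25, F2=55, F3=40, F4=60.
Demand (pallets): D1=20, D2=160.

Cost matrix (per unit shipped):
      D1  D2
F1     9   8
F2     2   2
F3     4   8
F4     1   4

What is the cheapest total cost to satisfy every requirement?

Optimal allocation:
  F1→D2: 25 × 8 = 200
  F2→D2: 55 × 2 = 110
  F3→D1: 20 × 4 = 80
  F3→D2: 20 × 8 = 160
  F4→D2: 60 × 4 = 240
Total = 200 + 110 + 80 + 160 + 240 = 790.
(Supply check: F1 ships 25; F2 ships 55; F3 ships 40; F4 ships 60.)

790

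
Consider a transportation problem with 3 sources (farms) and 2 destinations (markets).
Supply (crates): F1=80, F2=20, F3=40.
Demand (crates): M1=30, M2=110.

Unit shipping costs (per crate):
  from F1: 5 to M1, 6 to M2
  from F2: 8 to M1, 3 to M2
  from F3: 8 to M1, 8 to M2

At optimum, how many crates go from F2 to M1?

The minimum-cost plan:
  F1 to M1: 30 × 5 = 150
  F1 to M2: 50 × 6 = 300
  F2 to M2: 20 × 3 = 60
  F3 to M2: 40 × 8 = 320
Total cost = 830.
The route F2→M1 is not used.

0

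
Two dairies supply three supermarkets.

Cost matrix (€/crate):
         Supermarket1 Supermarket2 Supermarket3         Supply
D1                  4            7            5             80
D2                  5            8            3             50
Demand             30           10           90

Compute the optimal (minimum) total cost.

An optimal shipping plan:
  D1->Supermarket1: 30 × €4 = €120
  D1->Supermarket2: 10 × €7 = €70
  D1->Supermarket3: 40 × €5 = €200
  D2->Supermarket3: 50 × €3 = €150
Total = 120 + 70 + 200 + 150 = €540.

540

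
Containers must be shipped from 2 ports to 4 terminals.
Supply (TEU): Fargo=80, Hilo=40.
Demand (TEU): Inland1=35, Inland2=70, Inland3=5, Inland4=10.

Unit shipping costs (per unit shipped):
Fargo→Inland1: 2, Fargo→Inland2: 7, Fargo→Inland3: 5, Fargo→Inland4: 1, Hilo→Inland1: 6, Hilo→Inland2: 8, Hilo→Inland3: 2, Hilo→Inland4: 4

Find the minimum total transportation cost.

Optimal allocation:
  Fargo to Inland1: 35 TEU
  Fargo to Inland2: 35 TEU
  Fargo to Inland4: 10 TEU
  Hilo to Inland2: 35 TEU
  Hilo to Inland3: 5 TEU
Total cost = 615.

615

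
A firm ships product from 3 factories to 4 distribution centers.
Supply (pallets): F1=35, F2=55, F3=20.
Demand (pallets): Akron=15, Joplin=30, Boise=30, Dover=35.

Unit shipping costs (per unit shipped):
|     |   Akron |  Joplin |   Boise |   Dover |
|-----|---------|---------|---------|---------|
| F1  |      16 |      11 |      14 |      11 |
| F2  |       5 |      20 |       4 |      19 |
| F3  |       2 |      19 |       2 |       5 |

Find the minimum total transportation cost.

870

Optimal allocation:
  F1->Joplin: 30 pallets
  F1->Dover: 5 pallets
  F2->Akron: 15 pallets
  F2->Boise: 30 pallets
  F2->Dover: 10 pallets
  F3->Dover: 20 pallets
Total cost = 870.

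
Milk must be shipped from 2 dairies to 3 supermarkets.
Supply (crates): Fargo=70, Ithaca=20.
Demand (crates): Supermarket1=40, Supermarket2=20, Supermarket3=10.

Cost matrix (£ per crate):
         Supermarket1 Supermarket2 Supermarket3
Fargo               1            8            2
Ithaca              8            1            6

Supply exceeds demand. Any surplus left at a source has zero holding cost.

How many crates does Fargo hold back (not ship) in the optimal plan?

Minimum-cost shipments:
  Fargo→Supermarket1: 40 × £1 = £40
  Fargo→Supermarket3: 10 × £2 = £20
  Ithaca→Supermarket2: 20 × £1 = £20
Total cost = £80.
Fargo ships 50 of its 70, leaving 20.

20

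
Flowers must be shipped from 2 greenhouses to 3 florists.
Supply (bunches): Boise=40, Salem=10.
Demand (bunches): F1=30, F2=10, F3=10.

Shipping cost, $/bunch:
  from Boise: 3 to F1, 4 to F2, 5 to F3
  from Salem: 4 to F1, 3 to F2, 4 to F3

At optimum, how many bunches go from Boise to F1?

Optimal shipments:
  Boise to F1: 30 bunches
  Boise to F2: 10 bunches
  Salem to F3: 10 bunches
Total cost = $170.
So Boise→F1 carries 30 bunches.

30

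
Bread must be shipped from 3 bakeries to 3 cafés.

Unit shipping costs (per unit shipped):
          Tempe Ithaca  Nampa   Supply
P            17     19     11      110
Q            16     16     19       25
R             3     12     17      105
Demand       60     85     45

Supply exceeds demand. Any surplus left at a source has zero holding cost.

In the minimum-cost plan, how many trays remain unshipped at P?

50

An optimal plan:
  P–Ithaca: 15 × 19 = 285
  P–Nampa: 45 × 11 = 495
  Q–Ithaca: 25 × 16 = 400
  R–Tempe: 60 × 3 = 180
  R–Ithaca: 45 × 12 = 540
Total cost = 1900.
P ships 60 of its 110, leaving 50.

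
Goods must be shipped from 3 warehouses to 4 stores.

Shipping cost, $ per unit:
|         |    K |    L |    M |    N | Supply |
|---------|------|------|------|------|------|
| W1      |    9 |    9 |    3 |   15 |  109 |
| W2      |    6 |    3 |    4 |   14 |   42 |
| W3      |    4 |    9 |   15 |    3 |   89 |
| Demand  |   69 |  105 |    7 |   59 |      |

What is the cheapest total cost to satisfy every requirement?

One minimum-cost allocation:
  W1→K: 39 units
  W1→L: 63 units
  W1→M: 7 units
  W2→L: 42 units
  W3→K: 30 units
  W3→N: 59 units
Total cost = $1362.
(Supply check: W1 ships 109; W2 ships 42; W3 ships 89.)

1362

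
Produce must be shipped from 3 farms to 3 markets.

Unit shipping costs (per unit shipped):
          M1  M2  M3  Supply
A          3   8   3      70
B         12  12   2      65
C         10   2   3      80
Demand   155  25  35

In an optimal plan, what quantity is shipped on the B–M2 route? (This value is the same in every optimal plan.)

Solving gives:
  A->M1: 70 crates
  B->M1: 30 crates
  B->M3: 35 crates
  C->M1: 55 crates
  C->M2: 25 crates
Total cost = 1240.
The route B→M2 is not used.

0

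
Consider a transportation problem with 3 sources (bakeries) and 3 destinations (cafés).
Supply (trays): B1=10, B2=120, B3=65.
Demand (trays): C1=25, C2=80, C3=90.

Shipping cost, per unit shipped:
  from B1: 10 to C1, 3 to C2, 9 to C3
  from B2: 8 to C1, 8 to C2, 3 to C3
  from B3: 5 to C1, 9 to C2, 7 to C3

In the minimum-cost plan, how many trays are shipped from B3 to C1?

Optimal shipments:
  B1→C2: 10 trays
  B2→C2: 30 trays
  B2→C3: 90 trays
  B3→C1: 25 trays
  B3→C2: 40 trays
Total cost = 1025.
So B3→C1 carries 25 trays.

25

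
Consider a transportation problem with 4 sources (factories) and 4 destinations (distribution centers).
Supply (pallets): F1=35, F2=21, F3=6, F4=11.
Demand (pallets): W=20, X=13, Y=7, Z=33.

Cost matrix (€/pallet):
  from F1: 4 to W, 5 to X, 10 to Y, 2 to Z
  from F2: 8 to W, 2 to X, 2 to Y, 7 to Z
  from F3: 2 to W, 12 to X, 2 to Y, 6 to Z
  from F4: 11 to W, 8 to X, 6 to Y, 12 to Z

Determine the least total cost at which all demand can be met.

A cheapest plan:
  F1->W: 2 × €4 = €8
  F1->Z: 33 × €2 = €66
  F2->W: 1 × €8 = €8
  F2->X: 13 × €2 = €26
  F2->Y: 7 × €2 = €14
  F3->W: 6 × €2 = €12
  F4->W: 11 × €11 = €121
Total = 8 + 66 + 8 + 26 + 14 + 12 + 121 = €255.
(Supply check: F1 ships 35; F2 ships 21; F3 ships 6; F4 ships 11.)

255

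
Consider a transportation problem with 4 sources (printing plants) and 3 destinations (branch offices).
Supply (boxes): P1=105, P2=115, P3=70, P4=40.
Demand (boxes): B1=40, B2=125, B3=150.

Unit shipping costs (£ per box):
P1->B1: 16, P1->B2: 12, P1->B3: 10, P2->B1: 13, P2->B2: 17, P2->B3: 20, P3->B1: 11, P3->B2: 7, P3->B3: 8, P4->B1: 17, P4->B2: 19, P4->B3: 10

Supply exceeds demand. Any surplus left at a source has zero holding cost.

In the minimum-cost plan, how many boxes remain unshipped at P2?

Minimum-cost shipments:
  P1→B3: 105 boxes
  P2→B1: 40 boxes
  P2→B2: 60 boxes
  P3→B2: 65 boxes
  P3→B3: 5 boxes
  P4→B3: 40 boxes
Total cost = £3485.
P2 ships 100 of its 115, leaving 15.

15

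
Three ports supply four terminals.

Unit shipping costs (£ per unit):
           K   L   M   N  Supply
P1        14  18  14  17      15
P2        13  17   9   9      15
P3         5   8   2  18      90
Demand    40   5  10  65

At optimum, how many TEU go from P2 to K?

0

Solving gives:
  P1 to N: 15 × £17 = £255
  P2 to N: 15 × £9 = £135
  P3 to K: 40 × £5 = £200
  P3 to L: 5 × £8 = £40
  P3 to M: 10 × £2 = £20
  P3 to N: 35 × £18 = £630
Total cost = £1280.
The route P2→K is not used.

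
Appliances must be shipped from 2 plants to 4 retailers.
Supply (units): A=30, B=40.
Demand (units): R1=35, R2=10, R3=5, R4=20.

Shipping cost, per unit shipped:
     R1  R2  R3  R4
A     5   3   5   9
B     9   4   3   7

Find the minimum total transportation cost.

390

A cheapest plan:
  A→R1: 30 × 5 = 150
  B→R1: 5 × 9 = 45
  B→R2: 10 × 4 = 40
  B→R3: 5 × 3 = 15
  B→R4: 20 × 7 = 140
Total = 150 + 45 + 40 + 15 + 140 = 390.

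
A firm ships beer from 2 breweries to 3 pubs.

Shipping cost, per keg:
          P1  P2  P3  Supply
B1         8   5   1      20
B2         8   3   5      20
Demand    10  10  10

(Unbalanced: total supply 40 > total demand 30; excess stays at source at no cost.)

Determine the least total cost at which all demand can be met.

One minimum-cost allocation:
  B1 to P1: 10 × 8 = 80
  B1 to P3: 10 × 1 = 10
  B2 to P2: 10 × 3 = 30
Total = 80 + 10 + 30 = 120.

120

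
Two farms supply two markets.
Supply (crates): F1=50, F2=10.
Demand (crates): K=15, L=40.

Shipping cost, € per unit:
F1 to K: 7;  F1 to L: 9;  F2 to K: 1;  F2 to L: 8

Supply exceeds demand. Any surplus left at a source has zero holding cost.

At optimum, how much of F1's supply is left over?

5

Minimum-cost shipments:
  F1->K: 5 × €7 = €35
  F1->L: 40 × €9 = €360
  F2->K: 10 × €1 = €10
Total cost = €405.
F1 ships 45 of its 50, leaving 5.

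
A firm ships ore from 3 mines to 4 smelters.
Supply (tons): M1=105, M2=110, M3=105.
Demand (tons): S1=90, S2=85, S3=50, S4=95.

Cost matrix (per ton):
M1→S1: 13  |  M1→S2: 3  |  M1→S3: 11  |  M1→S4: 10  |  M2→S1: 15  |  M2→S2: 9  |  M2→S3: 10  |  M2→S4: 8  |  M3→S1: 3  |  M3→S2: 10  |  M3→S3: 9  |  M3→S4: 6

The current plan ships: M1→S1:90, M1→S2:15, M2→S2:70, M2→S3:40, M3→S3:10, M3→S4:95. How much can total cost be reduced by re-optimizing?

Current plan cost = 90·13 + 15·3 + 70·9 + 40·10 + 10·9 + 95·6 = 2905.
Optimal plan:
  M1->S2: 85 × 3 = 255
  M1->S3: 20 × 11 = 220
  M2->S3: 30 × 10 = 300
  M2->S4: 80 × 8 = 640
  M3->S1: 90 × 3 = 270
  M3->S4: 15 × 6 = 90
Optimal cost = 1775.
Saving = 2905 − 1775 = 1130.

1130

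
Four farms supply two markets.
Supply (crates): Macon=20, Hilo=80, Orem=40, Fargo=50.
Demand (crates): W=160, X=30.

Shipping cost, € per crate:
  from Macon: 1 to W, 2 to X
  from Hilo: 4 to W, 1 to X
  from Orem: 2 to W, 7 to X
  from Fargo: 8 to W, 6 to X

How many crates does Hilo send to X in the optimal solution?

The minimum-cost plan:
  Macon->W: 20 crates
  Hilo->W: 50 crates
  Hilo->X: 30 crates
  Orem->W: 40 crates
  Fargo->W: 50 crates
Total cost = €730.
So Hilo→X carries 30 crates.

30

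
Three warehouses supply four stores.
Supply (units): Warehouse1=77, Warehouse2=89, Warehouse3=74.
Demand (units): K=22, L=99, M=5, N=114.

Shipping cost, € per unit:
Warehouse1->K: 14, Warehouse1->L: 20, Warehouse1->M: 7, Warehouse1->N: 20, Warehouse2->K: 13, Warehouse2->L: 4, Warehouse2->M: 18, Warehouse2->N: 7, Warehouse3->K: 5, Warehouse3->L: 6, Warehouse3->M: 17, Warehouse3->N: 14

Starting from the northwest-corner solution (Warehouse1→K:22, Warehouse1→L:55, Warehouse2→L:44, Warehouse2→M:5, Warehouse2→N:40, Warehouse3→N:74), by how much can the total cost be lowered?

655

Current plan cost = 22·14 + 55·20 + 44·4 + 5·18 + 40·7 + 74·14 = €2990.
Optimal plan:
  Warehouse1–K: 22 × €14 = €308
  Warehouse1–M: 5 × €7 = €35
  Warehouse1–N: 50 × €20 = €1000
  Warehouse2–L: 25 × €4 = €100
  Warehouse2–N: 64 × €7 = €448
  Warehouse3–L: 74 × €6 = €444
Optimal cost = €2335.
Saving = 2990 − 2335 = €655.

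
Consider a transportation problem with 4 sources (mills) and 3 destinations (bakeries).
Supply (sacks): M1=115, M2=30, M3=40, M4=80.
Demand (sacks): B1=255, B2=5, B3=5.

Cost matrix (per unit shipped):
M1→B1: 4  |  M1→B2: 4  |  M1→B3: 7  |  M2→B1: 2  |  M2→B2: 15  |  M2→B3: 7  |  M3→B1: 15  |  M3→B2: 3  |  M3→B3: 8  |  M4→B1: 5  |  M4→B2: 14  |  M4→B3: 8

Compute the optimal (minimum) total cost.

Optimal allocation:
  M1->B1: 115 × 4 = 460
  M2->B1: 30 × 2 = 60
  M3->B1: 30 × 15 = 450
  M3->B2: 5 × 3 = 15
  M3->B3: 5 × 8 = 40
  M4->B1: 80 × 5 = 400
Total = 460 + 60 + 450 + 15 + 40 + 400 = 1425.

1425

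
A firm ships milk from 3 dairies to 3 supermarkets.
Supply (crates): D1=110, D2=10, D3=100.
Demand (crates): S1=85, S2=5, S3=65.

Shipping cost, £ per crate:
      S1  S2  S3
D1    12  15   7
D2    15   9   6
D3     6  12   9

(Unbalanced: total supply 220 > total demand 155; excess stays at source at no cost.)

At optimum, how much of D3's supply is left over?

An optimal plan:
  D1–S3: 60 × £7 = £420
  D2–S2: 5 × £9 = £45
  D2–S3: 5 × £6 = £30
  D3–S1: 85 × £6 = £510
Total cost = £1005.
D3 ships 85 of its 100, leaving 15.

15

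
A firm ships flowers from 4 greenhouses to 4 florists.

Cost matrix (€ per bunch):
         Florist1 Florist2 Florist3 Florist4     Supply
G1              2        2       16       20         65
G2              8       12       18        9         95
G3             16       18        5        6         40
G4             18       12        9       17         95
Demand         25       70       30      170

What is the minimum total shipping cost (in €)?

A cheapest plan:
  G1 to Florist1: 25 × €2 = €50
  G1 to Florist2: 40 × €2 = €80
  G2 to Florist4: 95 × €9 = €855
  G3 to Florist4: 40 × €6 = €240
  G4 to Florist2: 30 × €12 = €360
  G4 to Florist3: 30 × €9 = €270
  G4 to Florist4: 35 × €17 = €595
Total = 50 + 80 + 855 + 240 + 360 + 270 + 595 = €2450.
(Supply check: G1 ships 65; G2 ships 95; G3 ships 40; G4 ships 95.)

2450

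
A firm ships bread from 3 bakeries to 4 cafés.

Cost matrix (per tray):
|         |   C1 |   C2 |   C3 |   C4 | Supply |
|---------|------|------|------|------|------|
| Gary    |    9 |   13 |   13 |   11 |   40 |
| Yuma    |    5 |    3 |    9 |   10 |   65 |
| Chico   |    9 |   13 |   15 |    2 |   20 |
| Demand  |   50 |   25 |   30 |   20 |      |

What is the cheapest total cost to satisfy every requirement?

795

An optimal shipping plan:
  Gary to C1: 10 × 9 = 90
  Gary to C3: 30 × 13 = 390
  Yuma to C1: 40 × 5 = 200
  Yuma to C2: 25 × 3 = 75
  Chico to C4: 20 × 2 = 40
Total = 90 + 390 + 200 + 75 + 40 = 795.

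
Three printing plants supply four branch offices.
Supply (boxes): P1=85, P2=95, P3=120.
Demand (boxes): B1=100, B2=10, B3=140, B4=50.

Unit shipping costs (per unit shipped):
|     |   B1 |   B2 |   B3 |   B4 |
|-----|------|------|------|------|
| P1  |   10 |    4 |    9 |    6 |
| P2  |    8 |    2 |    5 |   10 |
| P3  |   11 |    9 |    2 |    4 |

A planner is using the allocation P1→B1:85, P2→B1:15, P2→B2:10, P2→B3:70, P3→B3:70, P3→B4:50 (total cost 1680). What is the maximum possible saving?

Current plan cost = 85·10 + 15·8 + 10·2 + 70·5 + 70·2 + 50·4 = 1680.
Optimal plan:
  P1->B1: 25 × 10 = 250
  P1->B2: 10 × 4 = 40
  P1->B4: 50 × 6 = 300
  P2->B1: 75 × 8 = 600
  P2->B3: 20 × 5 = 100
  P3->B3: 120 × 2 = 240
Optimal cost = 1530.
Saving = 1680 − 1530 = 150.

150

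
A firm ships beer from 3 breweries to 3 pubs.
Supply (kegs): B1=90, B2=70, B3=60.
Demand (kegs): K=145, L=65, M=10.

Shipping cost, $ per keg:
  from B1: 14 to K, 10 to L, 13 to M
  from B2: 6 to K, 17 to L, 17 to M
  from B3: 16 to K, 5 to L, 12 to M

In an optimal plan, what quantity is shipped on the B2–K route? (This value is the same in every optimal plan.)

70

Solving gives:
  B1 to K: 75 × $14 = $1050
  B1 to L: 5 × $10 = $50
  B1 to M: 10 × $13 = $130
  B2 to K: 70 × $6 = $420
  B3 to L: 60 × $5 = $300
Total cost = $1950.
So B2→K carries 70 kegs.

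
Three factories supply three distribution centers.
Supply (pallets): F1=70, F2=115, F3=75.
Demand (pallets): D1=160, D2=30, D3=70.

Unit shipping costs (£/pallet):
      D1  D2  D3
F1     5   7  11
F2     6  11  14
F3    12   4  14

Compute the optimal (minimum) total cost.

Optimal allocation:
  F1–D1: 45 × £5 = £225
  F1–D3: 25 × £11 = £275
  F2–D1: 115 × £6 = £690
  F3–D2: 30 × £4 = £120
  F3–D3: 45 × £14 = £630
Total = 225 + 275 + 690 + 120 + 630 = £1940.

1940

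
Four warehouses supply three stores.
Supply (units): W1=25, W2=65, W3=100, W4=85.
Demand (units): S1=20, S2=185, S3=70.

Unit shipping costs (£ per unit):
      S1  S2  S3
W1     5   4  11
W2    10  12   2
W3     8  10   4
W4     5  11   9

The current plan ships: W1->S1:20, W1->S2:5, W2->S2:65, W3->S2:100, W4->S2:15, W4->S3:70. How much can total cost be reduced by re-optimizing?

680

Current plan cost = 20·5 + 5·4 + 65·12 + 100·10 + 15·11 + 70·9 = £2695.
Optimal plan:
  W1–S2: 25 × £4 = £100
  W2–S3: 65 × £2 = £130
  W3–S2: 95 × £10 = £950
  W3–S3: 5 × £4 = £20
  W4–S1: 20 × £5 = £100
  W4–S2: 65 × £11 = £715
Optimal cost = £2015.
Saving = 2695 − 2015 = £680.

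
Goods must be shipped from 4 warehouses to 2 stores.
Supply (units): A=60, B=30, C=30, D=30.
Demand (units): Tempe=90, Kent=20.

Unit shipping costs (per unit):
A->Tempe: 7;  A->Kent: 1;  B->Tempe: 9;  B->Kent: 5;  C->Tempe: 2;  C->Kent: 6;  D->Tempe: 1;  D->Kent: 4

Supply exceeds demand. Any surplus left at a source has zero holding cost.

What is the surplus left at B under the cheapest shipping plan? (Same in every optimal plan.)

An optimal plan:
  A to Tempe: 30 × 7 = 210
  A to Kent: 20 × 1 = 20
  C to Tempe: 30 × 2 = 60
  D to Tempe: 30 × 1 = 30
Total cost = 320.
B ships 0 of its 30, leaving 30.

30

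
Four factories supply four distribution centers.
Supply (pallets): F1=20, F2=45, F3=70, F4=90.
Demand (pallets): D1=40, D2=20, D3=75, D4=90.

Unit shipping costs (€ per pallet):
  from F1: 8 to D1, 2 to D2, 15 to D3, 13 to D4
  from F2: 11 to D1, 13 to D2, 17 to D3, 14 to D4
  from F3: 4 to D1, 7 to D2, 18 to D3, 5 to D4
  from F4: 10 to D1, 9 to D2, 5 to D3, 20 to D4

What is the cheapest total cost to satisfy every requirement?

1470

A cheapest plan:
  F1–D2: 20 × €2 = €40
  F2–D1: 25 × €11 = €275
  F2–D4: 20 × €14 = €280
  F3–D4: 70 × €5 = €350
  F4–D1: 15 × €10 = €150
  F4–D3: 75 × €5 = €375
Total = 40 + 275 + 280 + 350 + 150 + 375 = €1470.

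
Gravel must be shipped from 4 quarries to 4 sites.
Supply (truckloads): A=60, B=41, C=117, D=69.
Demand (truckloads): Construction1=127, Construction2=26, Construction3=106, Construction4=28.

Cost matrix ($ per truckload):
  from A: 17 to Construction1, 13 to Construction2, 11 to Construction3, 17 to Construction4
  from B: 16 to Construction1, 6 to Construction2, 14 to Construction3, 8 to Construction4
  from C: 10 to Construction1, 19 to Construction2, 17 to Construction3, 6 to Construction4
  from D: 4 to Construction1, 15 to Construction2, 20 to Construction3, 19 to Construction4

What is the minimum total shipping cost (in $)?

An optimal shipping plan:
  A–Construction3: 60 truckloads
  B–Construction2: 26 truckloads
  B–Construction3: 15 truckloads
  C–Construction1: 58 truckloads
  C–Construction3: 31 truckloads
  C–Construction4: 28 truckloads
  D–Construction1: 69 truckloads
Total cost = $2577.

2577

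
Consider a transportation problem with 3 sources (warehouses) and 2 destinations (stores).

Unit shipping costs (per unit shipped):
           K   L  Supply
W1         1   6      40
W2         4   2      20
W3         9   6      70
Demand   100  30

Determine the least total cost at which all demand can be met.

660

An optimal shipping plan:
  W1–K: 40 × 1 = 40
  W2–K: 20 × 4 = 80
  W3–K: 40 × 9 = 360
  W3–L: 30 × 6 = 180
Total = 40 + 80 + 360 + 180 = 660.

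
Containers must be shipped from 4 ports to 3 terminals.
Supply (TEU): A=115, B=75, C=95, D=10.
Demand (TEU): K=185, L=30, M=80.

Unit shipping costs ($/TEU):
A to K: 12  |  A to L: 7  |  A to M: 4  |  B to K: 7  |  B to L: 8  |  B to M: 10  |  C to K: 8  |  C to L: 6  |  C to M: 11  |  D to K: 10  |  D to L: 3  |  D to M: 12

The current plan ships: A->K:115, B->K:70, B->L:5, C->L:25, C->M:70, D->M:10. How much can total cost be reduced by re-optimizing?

Current plan cost = 115·12 + 70·7 + 5·8 + 25·6 + 70·11 + 10·12 = $2950.
Optimal plan:
  A–K: 15 × $12 = $180
  A–L: 20 × $7 = $140
  A–M: 80 × $4 = $320
  B–K: 75 × $7 = $525
  C–K: 95 × $8 = $760
  D–L: 10 × $3 = $30
Optimal cost = $1955.
Saving = 2950 − 1955 = $995.

995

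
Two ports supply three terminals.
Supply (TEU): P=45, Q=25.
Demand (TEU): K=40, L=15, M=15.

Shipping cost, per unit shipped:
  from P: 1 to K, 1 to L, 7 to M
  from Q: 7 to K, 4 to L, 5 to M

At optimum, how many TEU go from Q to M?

15

Optimal shipments:
  P→K: 40 × 1 = 40
  P→L: 5 × 1 = 5
  Q→L: 10 × 4 = 40
  Q→M: 15 × 5 = 75
Total cost = 160.
So Q→M carries 15 TEU.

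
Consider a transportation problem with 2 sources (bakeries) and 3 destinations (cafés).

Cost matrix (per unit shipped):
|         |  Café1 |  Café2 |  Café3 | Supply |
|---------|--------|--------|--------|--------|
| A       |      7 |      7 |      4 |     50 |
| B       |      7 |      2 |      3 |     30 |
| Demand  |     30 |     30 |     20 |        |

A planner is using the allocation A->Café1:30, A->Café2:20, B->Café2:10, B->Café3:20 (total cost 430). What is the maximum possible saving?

Current plan cost = 30·7 + 20·7 + 10·2 + 20·3 = 430.
Optimal plan:
  A to Café1: 30 × 7 = 210
  A to Café3: 20 × 4 = 80
  B to Café2: 30 × 2 = 60
Optimal cost = 350.
Saving = 430 − 350 = 80.

80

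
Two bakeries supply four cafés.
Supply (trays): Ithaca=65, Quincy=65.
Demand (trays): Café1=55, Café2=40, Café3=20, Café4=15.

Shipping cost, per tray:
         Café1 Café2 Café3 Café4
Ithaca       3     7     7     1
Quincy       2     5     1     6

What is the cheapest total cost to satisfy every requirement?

395

One minimum-cost allocation:
  Ithaca→Café1: 50 trays
  Ithaca→Café4: 15 trays
  Quincy→Café1: 5 trays
  Quincy→Café2: 40 trays
  Quincy→Café3: 20 trays
Total cost = 395.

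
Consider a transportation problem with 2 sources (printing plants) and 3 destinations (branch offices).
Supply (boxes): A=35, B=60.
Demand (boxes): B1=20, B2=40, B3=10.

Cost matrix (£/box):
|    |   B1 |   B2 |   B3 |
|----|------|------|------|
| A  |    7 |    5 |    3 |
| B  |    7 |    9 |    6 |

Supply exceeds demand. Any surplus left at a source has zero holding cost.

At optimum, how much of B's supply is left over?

25

An optimal plan:
  A→B2: 35 × £5 = £175
  B→B1: 20 × £7 = £140
  B→B2: 5 × £9 = £45
  B→B3: 10 × £6 = £60
Total cost = £420.
B ships 35 of its 60, leaving 25.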